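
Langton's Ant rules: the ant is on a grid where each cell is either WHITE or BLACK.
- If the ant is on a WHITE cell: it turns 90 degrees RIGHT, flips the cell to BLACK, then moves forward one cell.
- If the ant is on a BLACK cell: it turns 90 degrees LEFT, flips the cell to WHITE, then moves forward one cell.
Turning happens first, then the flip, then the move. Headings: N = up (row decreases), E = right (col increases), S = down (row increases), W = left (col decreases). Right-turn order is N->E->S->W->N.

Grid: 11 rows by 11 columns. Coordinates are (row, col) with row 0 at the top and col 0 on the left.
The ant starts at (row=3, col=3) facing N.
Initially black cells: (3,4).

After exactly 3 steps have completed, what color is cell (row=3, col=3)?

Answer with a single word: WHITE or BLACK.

Step 1: on WHITE (3,3): turn R to E, flip to black, move to (3,4). |black|=2
Step 2: on BLACK (3,4): turn L to N, flip to white, move to (2,4). |black|=1
Step 3: on WHITE (2,4): turn R to E, flip to black, move to (2,5). |black|=2

Answer: BLACK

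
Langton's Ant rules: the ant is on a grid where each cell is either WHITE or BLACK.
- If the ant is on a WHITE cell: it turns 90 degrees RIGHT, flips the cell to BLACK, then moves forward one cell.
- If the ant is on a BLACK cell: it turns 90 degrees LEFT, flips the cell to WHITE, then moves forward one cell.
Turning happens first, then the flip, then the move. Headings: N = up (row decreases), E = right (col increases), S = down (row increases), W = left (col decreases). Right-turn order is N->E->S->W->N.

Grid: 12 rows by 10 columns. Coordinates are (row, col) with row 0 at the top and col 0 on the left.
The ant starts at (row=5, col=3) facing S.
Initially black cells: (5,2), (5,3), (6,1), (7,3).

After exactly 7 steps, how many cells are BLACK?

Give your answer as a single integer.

Step 1: on BLACK (5,3): turn L to E, flip to white, move to (5,4). |black|=3
Step 2: on WHITE (5,4): turn R to S, flip to black, move to (6,4). |black|=4
Step 3: on WHITE (6,4): turn R to W, flip to black, move to (6,3). |black|=5
Step 4: on WHITE (6,3): turn R to N, flip to black, move to (5,3). |black|=6
Step 5: on WHITE (5,3): turn R to E, flip to black, move to (5,4). |black|=7
Step 6: on BLACK (5,4): turn L to N, flip to white, move to (4,4). |black|=6
Step 7: on WHITE (4,4): turn R to E, flip to black, move to (4,5). |black|=7

Answer: 7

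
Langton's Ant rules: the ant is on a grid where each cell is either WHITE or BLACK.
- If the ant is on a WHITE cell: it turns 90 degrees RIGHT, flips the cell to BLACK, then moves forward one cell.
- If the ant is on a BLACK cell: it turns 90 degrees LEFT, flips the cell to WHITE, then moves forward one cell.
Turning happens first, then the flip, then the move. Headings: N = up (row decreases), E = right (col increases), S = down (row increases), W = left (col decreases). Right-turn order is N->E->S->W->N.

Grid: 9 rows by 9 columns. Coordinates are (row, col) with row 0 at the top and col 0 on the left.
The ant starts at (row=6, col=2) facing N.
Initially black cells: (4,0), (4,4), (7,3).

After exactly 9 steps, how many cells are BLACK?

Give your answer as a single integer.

Answer: 8

Derivation:
Step 1: on WHITE (6,2): turn R to E, flip to black, move to (6,3). |black|=4
Step 2: on WHITE (6,3): turn R to S, flip to black, move to (7,3). |black|=5
Step 3: on BLACK (7,3): turn L to E, flip to white, move to (7,4). |black|=4
Step 4: on WHITE (7,4): turn R to S, flip to black, move to (8,4). |black|=5
Step 5: on WHITE (8,4): turn R to W, flip to black, move to (8,3). |black|=6
Step 6: on WHITE (8,3): turn R to N, flip to black, move to (7,3). |black|=7
Step 7: on WHITE (7,3): turn R to E, flip to black, move to (7,4). |black|=8
Step 8: on BLACK (7,4): turn L to N, flip to white, move to (6,4). |black|=7
Step 9: on WHITE (6,4): turn R to E, flip to black, move to (6,5). |black|=8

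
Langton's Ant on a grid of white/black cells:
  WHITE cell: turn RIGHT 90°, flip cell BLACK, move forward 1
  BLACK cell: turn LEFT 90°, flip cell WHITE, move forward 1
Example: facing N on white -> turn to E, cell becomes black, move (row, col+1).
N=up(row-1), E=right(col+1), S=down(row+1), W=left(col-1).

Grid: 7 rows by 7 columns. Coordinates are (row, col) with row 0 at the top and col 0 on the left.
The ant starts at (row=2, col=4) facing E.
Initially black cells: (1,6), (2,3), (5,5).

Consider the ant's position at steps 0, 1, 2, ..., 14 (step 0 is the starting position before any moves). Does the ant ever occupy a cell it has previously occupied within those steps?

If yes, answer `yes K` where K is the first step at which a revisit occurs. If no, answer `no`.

Answer: yes 7

Derivation:
Step 1: on WHITE (2,4): turn R to S, flip to black, move to (3,4). |black|=4 — new cell
Step 2: on WHITE (3,4): turn R to W, flip to black, move to (3,3). |black|=5 — new cell
Step 3: on WHITE (3,3): turn R to N, flip to black, move to (2,3). |black|=6 — new cell
Step 4: on BLACK (2,3): turn L to W, flip to white, move to (2,2). |black|=5 — new cell
Step 5: on WHITE (2,2): turn R to N, flip to black, move to (1,2). |black|=6 — new cell
Step 6: on WHITE (1,2): turn R to E, flip to black, move to (1,3). |black|=7 — new cell
Step 7: on WHITE (1,3): turn R to S, flip to black, move to (2,3). |black|=8 — REVISIT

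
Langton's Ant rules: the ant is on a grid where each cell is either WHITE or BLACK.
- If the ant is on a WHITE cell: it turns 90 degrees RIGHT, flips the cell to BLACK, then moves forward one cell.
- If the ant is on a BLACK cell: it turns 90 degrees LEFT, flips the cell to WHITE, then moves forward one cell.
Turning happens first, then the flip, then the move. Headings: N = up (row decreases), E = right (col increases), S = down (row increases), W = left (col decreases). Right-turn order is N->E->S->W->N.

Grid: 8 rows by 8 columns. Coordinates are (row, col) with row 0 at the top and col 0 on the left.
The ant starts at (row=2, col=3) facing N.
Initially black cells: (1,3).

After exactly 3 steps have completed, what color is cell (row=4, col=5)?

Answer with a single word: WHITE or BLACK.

Step 1: on WHITE (2,3): turn R to E, flip to black, move to (2,4). |black|=2
Step 2: on WHITE (2,4): turn R to S, flip to black, move to (3,4). |black|=3
Step 3: on WHITE (3,4): turn R to W, flip to black, move to (3,3). |black|=4

Answer: WHITE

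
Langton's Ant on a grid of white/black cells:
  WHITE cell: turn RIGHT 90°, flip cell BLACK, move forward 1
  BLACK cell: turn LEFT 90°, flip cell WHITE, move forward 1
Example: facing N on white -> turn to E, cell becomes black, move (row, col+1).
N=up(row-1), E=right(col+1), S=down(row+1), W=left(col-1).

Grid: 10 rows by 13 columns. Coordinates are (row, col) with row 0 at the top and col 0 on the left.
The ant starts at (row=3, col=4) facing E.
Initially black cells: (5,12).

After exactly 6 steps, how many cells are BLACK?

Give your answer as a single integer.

Step 1: on WHITE (3,4): turn R to S, flip to black, move to (4,4). |black|=2
Step 2: on WHITE (4,4): turn R to W, flip to black, move to (4,3). |black|=3
Step 3: on WHITE (4,3): turn R to N, flip to black, move to (3,3). |black|=4
Step 4: on WHITE (3,3): turn R to E, flip to black, move to (3,4). |black|=5
Step 5: on BLACK (3,4): turn L to N, flip to white, move to (2,4). |black|=4
Step 6: on WHITE (2,4): turn R to E, flip to black, move to (2,5). |black|=5

Answer: 5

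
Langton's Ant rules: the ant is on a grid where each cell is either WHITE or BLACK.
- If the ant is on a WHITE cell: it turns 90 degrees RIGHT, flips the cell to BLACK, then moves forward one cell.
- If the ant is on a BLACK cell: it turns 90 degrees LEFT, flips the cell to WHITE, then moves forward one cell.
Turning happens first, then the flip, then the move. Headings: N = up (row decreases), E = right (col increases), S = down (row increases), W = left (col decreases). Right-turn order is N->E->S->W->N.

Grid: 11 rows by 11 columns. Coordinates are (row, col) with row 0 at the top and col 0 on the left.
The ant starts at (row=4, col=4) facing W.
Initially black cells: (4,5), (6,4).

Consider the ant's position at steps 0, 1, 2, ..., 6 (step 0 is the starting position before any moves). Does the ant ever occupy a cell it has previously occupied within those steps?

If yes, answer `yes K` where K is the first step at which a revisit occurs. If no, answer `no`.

Step 1: on WHITE (4,4): turn R to N, flip to black, move to (3,4). |black|=3 — new cell
Step 2: on WHITE (3,4): turn R to E, flip to black, move to (3,5). |black|=4 — new cell
Step 3: on WHITE (3,5): turn R to S, flip to black, move to (4,5). |black|=5 — new cell
Step 4: on BLACK (4,5): turn L to E, flip to white, move to (4,6). |black|=4 — new cell
Step 5: on WHITE (4,6): turn R to S, flip to black, move to (5,6). |black|=5 — new cell
Step 6: on WHITE (5,6): turn R to W, flip to black, move to (5,5). |black|=6 — new cell
No revisit within 6 steps.

Answer: no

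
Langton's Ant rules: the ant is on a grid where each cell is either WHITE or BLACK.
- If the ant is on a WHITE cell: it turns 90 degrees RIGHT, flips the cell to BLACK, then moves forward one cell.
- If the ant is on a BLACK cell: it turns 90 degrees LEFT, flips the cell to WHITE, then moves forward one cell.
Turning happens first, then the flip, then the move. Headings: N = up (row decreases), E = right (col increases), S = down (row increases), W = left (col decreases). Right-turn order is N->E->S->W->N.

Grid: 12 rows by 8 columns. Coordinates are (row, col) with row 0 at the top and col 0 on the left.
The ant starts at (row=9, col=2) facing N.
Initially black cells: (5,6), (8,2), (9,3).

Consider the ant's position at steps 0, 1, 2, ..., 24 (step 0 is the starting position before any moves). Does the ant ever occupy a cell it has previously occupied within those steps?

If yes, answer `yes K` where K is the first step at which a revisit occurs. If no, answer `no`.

Step 1: on WHITE (9,2): turn R to E, flip to black, move to (9,3). |black|=4 — new cell
Step 2: on BLACK (9,3): turn L to N, flip to white, move to (8,3). |black|=3 — new cell
Step 3: on WHITE (8,3): turn R to E, flip to black, move to (8,4). |black|=4 — new cell
Step 4: on WHITE (8,4): turn R to S, flip to black, move to (9,4). |black|=5 — new cell
Step 5: on WHITE (9,4): turn R to W, flip to black, move to (9,3). |black|=6 — REVISIT

Answer: yes 5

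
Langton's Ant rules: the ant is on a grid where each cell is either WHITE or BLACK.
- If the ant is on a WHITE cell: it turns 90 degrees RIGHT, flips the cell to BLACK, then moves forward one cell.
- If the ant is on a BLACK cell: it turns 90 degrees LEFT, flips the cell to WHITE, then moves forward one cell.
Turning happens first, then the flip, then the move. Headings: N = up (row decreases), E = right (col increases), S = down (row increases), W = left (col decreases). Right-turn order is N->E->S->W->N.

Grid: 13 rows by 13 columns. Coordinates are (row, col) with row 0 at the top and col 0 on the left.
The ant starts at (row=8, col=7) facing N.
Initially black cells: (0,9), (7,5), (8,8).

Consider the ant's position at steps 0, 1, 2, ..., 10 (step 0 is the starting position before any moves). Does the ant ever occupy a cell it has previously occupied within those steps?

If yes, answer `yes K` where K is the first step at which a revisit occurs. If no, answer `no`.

Answer: yes 5

Derivation:
Step 1: on WHITE (8,7): turn R to E, flip to black, move to (8,8). |black|=4 — new cell
Step 2: on BLACK (8,8): turn L to N, flip to white, move to (7,8). |black|=3 — new cell
Step 3: on WHITE (7,8): turn R to E, flip to black, move to (7,9). |black|=4 — new cell
Step 4: on WHITE (7,9): turn R to S, flip to black, move to (8,9). |black|=5 — new cell
Step 5: on WHITE (8,9): turn R to W, flip to black, move to (8,8). |black|=6 — REVISIT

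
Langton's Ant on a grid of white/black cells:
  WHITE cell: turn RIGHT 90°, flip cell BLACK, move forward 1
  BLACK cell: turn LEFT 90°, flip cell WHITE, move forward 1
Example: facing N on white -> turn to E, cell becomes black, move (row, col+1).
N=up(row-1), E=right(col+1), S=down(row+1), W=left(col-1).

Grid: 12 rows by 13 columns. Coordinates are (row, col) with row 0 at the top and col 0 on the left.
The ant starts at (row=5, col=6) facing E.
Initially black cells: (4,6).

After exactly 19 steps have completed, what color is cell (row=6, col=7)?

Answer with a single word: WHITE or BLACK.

Step 1: on WHITE (5,6): turn R to S, flip to black, move to (6,6). |black|=2
Step 2: on WHITE (6,6): turn R to W, flip to black, move to (6,5). |black|=3
Step 3: on WHITE (6,5): turn R to N, flip to black, move to (5,5). |black|=4
Step 4: on WHITE (5,5): turn R to E, flip to black, move to (5,6). |black|=5
Step 5: on BLACK (5,6): turn L to N, flip to white, move to (4,6). |black|=4
Step 6: on BLACK (4,6): turn L to W, flip to white, move to (4,5). |black|=3
Step 7: on WHITE (4,5): turn R to N, flip to black, move to (3,5). |black|=4
Step 8: on WHITE (3,5): turn R to E, flip to black, move to (3,6). |black|=5
Step 9: on WHITE (3,6): turn R to S, flip to black, move to (4,6). |black|=6
Step 10: on WHITE (4,6): turn R to W, flip to black, move to (4,5). |black|=7
Step 11: on BLACK (4,5): turn L to S, flip to white, move to (5,5). |black|=6
Step 12: on BLACK (5,5): turn L to E, flip to white, move to (5,6). |black|=5
Step 13: on WHITE (5,6): turn R to S, flip to black, move to (6,6). |black|=6
Step 14: on BLACK (6,6): turn L to E, flip to white, move to (6,7). |black|=5
Step 15: on WHITE (6,7): turn R to S, flip to black, move to (7,7). |black|=6
Step 16: on WHITE (7,7): turn R to W, flip to black, move to (7,6). |black|=7
Step 17: on WHITE (7,6): turn R to N, flip to black, move to (6,6). |black|=8
Step 18: on WHITE (6,6): turn R to E, flip to black, move to (6,7). |black|=9
Step 19: on BLACK (6,7): turn L to N, flip to white, move to (5,7). |black|=8

Answer: WHITE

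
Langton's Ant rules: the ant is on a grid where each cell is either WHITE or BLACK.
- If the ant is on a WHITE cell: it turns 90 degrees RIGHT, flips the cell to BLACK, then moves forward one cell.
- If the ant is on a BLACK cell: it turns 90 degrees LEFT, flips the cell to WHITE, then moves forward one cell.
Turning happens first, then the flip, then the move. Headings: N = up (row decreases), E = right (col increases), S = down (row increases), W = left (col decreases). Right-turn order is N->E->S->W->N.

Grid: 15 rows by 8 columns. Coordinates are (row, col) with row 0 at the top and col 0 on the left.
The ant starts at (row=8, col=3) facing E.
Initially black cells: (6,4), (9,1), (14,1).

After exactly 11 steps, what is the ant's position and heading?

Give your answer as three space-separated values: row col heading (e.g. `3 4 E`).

Answer: 6 2 N

Derivation:
Step 1: on WHITE (8,3): turn R to S, flip to black, move to (9,3). |black|=4
Step 2: on WHITE (9,3): turn R to W, flip to black, move to (9,2). |black|=5
Step 3: on WHITE (9,2): turn R to N, flip to black, move to (8,2). |black|=6
Step 4: on WHITE (8,2): turn R to E, flip to black, move to (8,3). |black|=7
Step 5: on BLACK (8,3): turn L to N, flip to white, move to (7,3). |black|=6
Step 6: on WHITE (7,3): turn R to E, flip to black, move to (7,4). |black|=7
Step 7: on WHITE (7,4): turn R to S, flip to black, move to (8,4). |black|=8
Step 8: on WHITE (8,4): turn R to W, flip to black, move to (8,3). |black|=9
Step 9: on WHITE (8,3): turn R to N, flip to black, move to (7,3). |black|=10
Step 10: on BLACK (7,3): turn L to W, flip to white, move to (7,2). |black|=9
Step 11: on WHITE (7,2): turn R to N, flip to black, move to (6,2). |black|=10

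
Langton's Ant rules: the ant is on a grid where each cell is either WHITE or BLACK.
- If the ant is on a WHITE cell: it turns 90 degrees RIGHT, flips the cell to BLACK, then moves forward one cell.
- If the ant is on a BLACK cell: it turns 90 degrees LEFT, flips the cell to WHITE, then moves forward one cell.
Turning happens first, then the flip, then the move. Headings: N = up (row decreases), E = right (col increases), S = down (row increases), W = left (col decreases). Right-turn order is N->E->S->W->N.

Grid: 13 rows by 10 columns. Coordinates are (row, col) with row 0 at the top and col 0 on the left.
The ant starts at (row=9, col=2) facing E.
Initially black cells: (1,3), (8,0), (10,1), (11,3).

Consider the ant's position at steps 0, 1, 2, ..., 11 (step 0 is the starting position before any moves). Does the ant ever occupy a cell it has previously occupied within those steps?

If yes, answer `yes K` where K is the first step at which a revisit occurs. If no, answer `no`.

Answer: yes 6

Derivation:
Step 1: on WHITE (9,2): turn R to S, flip to black, move to (10,2). |black|=5 — new cell
Step 2: on WHITE (10,2): turn R to W, flip to black, move to (10,1). |black|=6 — new cell
Step 3: on BLACK (10,1): turn L to S, flip to white, move to (11,1). |black|=5 — new cell
Step 4: on WHITE (11,1): turn R to W, flip to black, move to (11,0). |black|=6 — new cell
Step 5: on WHITE (11,0): turn R to N, flip to black, move to (10,0). |black|=7 — new cell
Step 6: on WHITE (10,0): turn R to E, flip to black, move to (10,1). |black|=8 — REVISIT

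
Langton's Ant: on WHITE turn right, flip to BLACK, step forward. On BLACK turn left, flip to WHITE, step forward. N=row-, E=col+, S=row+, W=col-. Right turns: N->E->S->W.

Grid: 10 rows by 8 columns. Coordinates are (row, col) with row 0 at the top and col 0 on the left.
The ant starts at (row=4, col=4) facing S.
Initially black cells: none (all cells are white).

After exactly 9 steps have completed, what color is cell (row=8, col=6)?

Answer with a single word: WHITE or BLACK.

Answer: WHITE

Derivation:
Step 1: on WHITE (4,4): turn R to W, flip to black, move to (4,3). |black|=1
Step 2: on WHITE (4,3): turn R to N, flip to black, move to (3,3). |black|=2
Step 3: on WHITE (3,3): turn R to E, flip to black, move to (3,4). |black|=3
Step 4: on WHITE (3,4): turn R to S, flip to black, move to (4,4). |black|=4
Step 5: on BLACK (4,4): turn L to E, flip to white, move to (4,5). |black|=3
Step 6: on WHITE (4,5): turn R to S, flip to black, move to (5,5). |black|=4
Step 7: on WHITE (5,5): turn R to W, flip to black, move to (5,4). |black|=5
Step 8: on WHITE (5,4): turn R to N, flip to black, move to (4,4). |black|=6
Step 9: on WHITE (4,4): turn R to E, flip to black, move to (4,5). |black|=7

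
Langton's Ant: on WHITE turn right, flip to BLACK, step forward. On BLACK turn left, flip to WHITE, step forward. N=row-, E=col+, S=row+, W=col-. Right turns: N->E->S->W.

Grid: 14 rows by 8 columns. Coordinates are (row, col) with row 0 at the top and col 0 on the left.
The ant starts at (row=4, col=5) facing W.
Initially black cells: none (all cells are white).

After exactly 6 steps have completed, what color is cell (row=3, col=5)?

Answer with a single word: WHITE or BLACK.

Answer: BLACK

Derivation:
Step 1: on WHITE (4,5): turn R to N, flip to black, move to (3,5). |black|=1
Step 2: on WHITE (3,5): turn R to E, flip to black, move to (3,6). |black|=2
Step 3: on WHITE (3,6): turn R to S, flip to black, move to (4,6). |black|=3
Step 4: on WHITE (4,6): turn R to W, flip to black, move to (4,5). |black|=4
Step 5: on BLACK (4,5): turn L to S, flip to white, move to (5,5). |black|=3
Step 6: on WHITE (5,5): turn R to W, flip to black, move to (5,4). |black|=4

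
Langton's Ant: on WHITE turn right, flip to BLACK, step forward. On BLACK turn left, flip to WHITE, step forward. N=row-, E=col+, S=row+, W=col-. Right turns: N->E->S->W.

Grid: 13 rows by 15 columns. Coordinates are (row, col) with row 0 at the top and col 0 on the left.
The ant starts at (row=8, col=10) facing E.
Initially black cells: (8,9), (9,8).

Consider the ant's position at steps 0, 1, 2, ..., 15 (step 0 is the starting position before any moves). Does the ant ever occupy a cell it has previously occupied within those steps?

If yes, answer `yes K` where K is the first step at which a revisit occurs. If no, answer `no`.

Answer: yes 7

Derivation:
Step 1: on WHITE (8,10): turn R to S, flip to black, move to (9,10). |black|=3 — new cell
Step 2: on WHITE (9,10): turn R to W, flip to black, move to (9,9). |black|=4 — new cell
Step 3: on WHITE (9,9): turn R to N, flip to black, move to (8,9). |black|=5 — new cell
Step 4: on BLACK (8,9): turn L to W, flip to white, move to (8,8). |black|=4 — new cell
Step 5: on WHITE (8,8): turn R to N, flip to black, move to (7,8). |black|=5 — new cell
Step 6: on WHITE (7,8): turn R to E, flip to black, move to (7,9). |black|=6 — new cell
Step 7: on WHITE (7,9): turn R to S, flip to black, move to (8,9). |black|=7 — REVISIT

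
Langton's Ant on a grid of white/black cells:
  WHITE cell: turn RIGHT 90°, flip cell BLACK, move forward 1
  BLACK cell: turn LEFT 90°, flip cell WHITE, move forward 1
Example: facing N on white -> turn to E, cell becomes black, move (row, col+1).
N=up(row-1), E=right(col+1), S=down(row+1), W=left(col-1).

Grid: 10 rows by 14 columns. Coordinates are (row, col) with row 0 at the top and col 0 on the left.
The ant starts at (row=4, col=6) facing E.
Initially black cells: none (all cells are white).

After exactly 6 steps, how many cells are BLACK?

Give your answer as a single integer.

Answer: 4

Derivation:
Step 1: on WHITE (4,6): turn R to S, flip to black, move to (5,6). |black|=1
Step 2: on WHITE (5,6): turn R to W, flip to black, move to (5,5). |black|=2
Step 3: on WHITE (5,5): turn R to N, flip to black, move to (4,5). |black|=3
Step 4: on WHITE (4,5): turn R to E, flip to black, move to (4,6). |black|=4
Step 5: on BLACK (4,6): turn L to N, flip to white, move to (3,6). |black|=3
Step 6: on WHITE (3,6): turn R to E, flip to black, move to (3,7). |black|=4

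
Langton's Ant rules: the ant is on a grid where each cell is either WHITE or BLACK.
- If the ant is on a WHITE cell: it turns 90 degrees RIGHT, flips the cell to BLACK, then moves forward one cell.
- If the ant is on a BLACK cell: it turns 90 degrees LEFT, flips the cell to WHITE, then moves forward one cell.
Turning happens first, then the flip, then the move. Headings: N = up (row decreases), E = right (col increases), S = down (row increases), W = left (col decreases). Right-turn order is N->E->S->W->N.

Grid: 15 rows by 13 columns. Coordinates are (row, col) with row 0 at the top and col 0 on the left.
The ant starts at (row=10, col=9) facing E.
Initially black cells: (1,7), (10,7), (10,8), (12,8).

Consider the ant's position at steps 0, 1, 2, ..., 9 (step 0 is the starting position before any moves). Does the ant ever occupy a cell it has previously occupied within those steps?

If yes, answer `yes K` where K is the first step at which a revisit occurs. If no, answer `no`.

Step 1: on WHITE (10,9): turn R to S, flip to black, move to (11,9). |black|=5 — new cell
Step 2: on WHITE (11,9): turn R to W, flip to black, move to (11,8). |black|=6 — new cell
Step 3: on WHITE (11,8): turn R to N, flip to black, move to (10,8). |black|=7 — new cell
Step 4: on BLACK (10,8): turn L to W, flip to white, move to (10,7). |black|=6 — new cell
Step 5: on BLACK (10,7): turn L to S, flip to white, move to (11,7). |black|=5 — new cell
Step 6: on WHITE (11,7): turn R to W, flip to black, move to (11,6). |black|=6 — new cell
Step 7: on WHITE (11,6): turn R to N, flip to black, move to (10,6). |black|=7 — new cell
Step 8: on WHITE (10,6): turn R to E, flip to black, move to (10,7). |black|=8 — REVISIT

Answer: yes 8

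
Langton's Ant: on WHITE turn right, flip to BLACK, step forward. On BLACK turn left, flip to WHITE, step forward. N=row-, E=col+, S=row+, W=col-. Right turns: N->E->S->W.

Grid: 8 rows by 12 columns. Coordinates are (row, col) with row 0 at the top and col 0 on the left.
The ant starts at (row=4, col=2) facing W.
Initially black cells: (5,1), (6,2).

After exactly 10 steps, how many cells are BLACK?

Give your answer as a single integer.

Answer: 8

Derivation:
Step 1: on WHITE (4,2): turn R to N, flip to black, move to (3,2). |black|=3
Step 2: on WHITE (3,2): turn R to E, flip to black, move to (3,3). |black|=4
Step 3: on WHITE (3,3): turn R to S, flip to black, move to (4,3). |black|=5
Step 4: on WHITE (4,3): turn R to W, flip to black, move to (4,2). |black|=6
Step 5: on BLACK (4,2): turn L to S, flip to white, move to (5,2). |black|=5
Step 6: on WHITE (5,2): turn R to W, flip to black, move to (5,1). |black|=6
Step 7: on BLACK (5,1): turn L to S, flip to white, move to (6,1). |black|=5
Step 8: on WHITE (6,1): turn R to W, flip to black, move to (6,0). |black|=6
Step 9: on WHITE (6,0): turn R to N, flip to black, move to (5,0). |black|=7
Step 10: on WHITE (5,0): turn R to E, flip to black, move to (5,1). |black|=8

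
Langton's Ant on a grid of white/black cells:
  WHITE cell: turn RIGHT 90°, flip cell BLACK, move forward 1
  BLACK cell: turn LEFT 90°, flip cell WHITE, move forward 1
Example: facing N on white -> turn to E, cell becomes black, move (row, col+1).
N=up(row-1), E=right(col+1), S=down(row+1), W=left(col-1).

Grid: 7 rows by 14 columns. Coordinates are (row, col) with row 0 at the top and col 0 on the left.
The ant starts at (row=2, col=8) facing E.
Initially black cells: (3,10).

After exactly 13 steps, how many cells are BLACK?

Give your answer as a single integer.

Step 1: on WHITE (2,8): turn R to S, flip to black, move to (3,8). |black|=2
Step 2: on WHITE (3,8): turn R to W, flip to black, move to (3,7). |black|=3
Step 3: on WHITE (3,7): turn R to N, flip to black, move to (2,7). |black|=4
Step 4: on WHITE (2,7): turn R to E, flip to black, move to (2,8). |black|=5
Step 5: on BLACK (2,8): turn L to N, flip to white, move to (1,8). |black|=4
Step 6: on WHITE (1,8): turn R to E, flip to black, move to (1,9). |black|=5
Step 7: on WHITE (1,9): turn R to S, flip to black, move to (2,9). |black|=6
Step 8: on WHITE (2,9): turn R to W, flip to black, move to (2,8). |black|=7
Step 9: on WHITE (2,8): turn R to N, flip to black, move to (1,8). |black|=8
Step 10: on BLACK (1,8): turn L to W, flip to white, move to (1,7). |black|=7
Step 11: on WHITE (1,7): turn R to N, flip to black, move to (0,7). |black|=8
Step 12: on WHITE (0,7): turn R to E, flip to black, move to (0,8). |black|=9
Step 13: on WHITE (0,8): turn R to S, flip to black, move to (1,8). |black|=10

Answer: 10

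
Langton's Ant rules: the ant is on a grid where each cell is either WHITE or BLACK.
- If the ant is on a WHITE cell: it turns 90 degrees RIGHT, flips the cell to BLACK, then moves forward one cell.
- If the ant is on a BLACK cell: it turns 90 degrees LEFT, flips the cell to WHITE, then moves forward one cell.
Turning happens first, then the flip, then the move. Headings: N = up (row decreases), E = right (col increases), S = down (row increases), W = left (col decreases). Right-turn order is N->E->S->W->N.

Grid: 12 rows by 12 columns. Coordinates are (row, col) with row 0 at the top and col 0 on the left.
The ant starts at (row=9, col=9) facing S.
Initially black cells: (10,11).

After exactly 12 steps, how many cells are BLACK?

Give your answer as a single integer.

Step 1: on WHITE (9,9): turn R to W, flip to black, move to (9,8). |black|=2
Step 2: on WHITE (9,8): turn R to N, flip to black, move to (8,8). |black|=3
Step 3: on WHITE (8,8): turn R to E, flip to black, move to (8,9). |black|=4
Step 4: on WHITE (8,9): turn R to S, flip to black, move to (9,9). |black|=5
Step 5: on BLACK (9,9): turn L to E, flip to white, move to (9,10). |black|=4
Step 6: on WHITE (9,10): turn R to S, flip to black, move to (10,10). |black|=5
Step 7: on WHITE (10,10): turn R to W, flip to black, move to (10,9). |black|=6
Step 8: on WHITE (10,9): turn R to N, flip to black, move to (9,9). |black|=7
Step 9: on WHITE (9,9): turn R to E, flip to black, move to (9,10). |black|=8
Step 10: on BLACK (9,10): turn L to N, flip to white, move to (8,10). |black|=7
Step 11: on WHITE (8,10): turn R to E, flip to black, move to (8,11). |black|=8
Step 12: on WHITE (8,11): turn R to S, flip to black, move to (9,11). |black|=9

Answer: 9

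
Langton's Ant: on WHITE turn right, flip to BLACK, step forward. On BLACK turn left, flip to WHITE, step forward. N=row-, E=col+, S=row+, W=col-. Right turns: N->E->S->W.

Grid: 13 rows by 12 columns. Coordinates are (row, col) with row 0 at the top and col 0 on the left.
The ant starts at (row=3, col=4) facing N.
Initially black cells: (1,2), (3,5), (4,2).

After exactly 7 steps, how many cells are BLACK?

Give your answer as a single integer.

Step 1: on WHITE (3,4): turn R to E, flip to black, move to (3,5). |black|=4
Step 2: on BLACK (3,5): turn L to N, flip to white, move to (2,5). |black|=3
Step 3: on WHITE (2,5): turn R to E, flip to black, move to (2,6). |black|=4
Step 4: on WHITE (2,6): turn R to S, flip to black, move to (3,6). |black|=5
Step 5: on WHITE (3,6): turn R to W, flip to black, move to (3,5). |black|=6
Step 6: on WHITE (3,5): turn R to N, flip to black, move to (2,5). |black|=7
Step 7: on BLACK (2,5): turn L to W, flip to white, move to (2,4). |black|=6

Answer: 6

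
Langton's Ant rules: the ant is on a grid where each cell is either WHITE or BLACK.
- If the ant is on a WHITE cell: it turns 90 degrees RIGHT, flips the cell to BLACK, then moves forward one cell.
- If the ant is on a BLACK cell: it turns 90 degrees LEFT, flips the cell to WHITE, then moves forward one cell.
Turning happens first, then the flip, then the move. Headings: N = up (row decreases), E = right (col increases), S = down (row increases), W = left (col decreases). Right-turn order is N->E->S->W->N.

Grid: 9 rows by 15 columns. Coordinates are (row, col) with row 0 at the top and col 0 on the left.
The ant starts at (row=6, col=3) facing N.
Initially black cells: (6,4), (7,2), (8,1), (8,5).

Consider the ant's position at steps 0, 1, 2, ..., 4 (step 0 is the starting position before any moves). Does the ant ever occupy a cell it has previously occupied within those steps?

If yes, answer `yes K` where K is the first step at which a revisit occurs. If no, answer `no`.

Step 1: on WHITE (6,3): turn R to E, flip to black, move to (6,4). |black|=5 — new cell
Step 2: on BLACK (6,4): turn L to N, flip to white, move to (5,4). |black|=4 — new cell
Step 3: on WHITE (5,4): turn R to E, flip to black, move to (5,5). |black|=5 — new cell
Step 4: on WHITE (5,5): turn R to S, flip to black, move to (6,5). |black|=6 — new cell
No revisit within 4 steps.

Answer: no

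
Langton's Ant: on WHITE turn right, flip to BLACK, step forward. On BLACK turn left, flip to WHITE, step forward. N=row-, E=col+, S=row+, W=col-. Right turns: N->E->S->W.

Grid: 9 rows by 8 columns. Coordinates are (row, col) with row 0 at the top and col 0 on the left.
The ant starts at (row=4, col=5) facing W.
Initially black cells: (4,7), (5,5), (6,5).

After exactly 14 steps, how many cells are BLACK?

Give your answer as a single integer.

Answer: 9

Derivation:
Step 1: on WHITE (4,5): turn R to N, flip to black, move to (3,5). |black|=4
Step 2: on WHITE (3,5): turn R to E, flip to black, move to (3,6). |black|=5
Step 3: on WHITE (3,6): turn R to S, flip to black, move to (4,6). |black|=6
Step 4: on WHITE (4,6): turn R to W, flip to black, move to (4,5). |black|=7
Step 5: on BLACK (4,5): turn L to S, flip to white, move to (5,5). |black|=6
Step 6: on BLACK (5,5): turn L to E, flip to white, move to (5,6). |black|=5
Step 7: on WHITE (5,6): turn R to S, flip to black, move to (6,6). |black|=6
Step 8: on WHITE (6,6): turn R to W, flip to black, move to (6,5). |black|=7
Step 9: on BLACK (6,5): turn L to S, flip to white, move to (7,5). |black|=6
Step 10: on WHITE (7,5): turn R to W, flip to black, move to (7,4). |black|=7
Step 11: on WHITE (7,4): turn R to N, flip to black, move to (6,4). |black|=8
Step 12: on WHITE (6,4): turn R to E, flip to black, move to (6,5). |black|=9
Step 13: on WHITE (6,5): turn R to S, flip to black, move to (7,5). |black|=10
Step 14: on BLACK (7,5): turn L to E, flip to white, move to (7,6). |black|=9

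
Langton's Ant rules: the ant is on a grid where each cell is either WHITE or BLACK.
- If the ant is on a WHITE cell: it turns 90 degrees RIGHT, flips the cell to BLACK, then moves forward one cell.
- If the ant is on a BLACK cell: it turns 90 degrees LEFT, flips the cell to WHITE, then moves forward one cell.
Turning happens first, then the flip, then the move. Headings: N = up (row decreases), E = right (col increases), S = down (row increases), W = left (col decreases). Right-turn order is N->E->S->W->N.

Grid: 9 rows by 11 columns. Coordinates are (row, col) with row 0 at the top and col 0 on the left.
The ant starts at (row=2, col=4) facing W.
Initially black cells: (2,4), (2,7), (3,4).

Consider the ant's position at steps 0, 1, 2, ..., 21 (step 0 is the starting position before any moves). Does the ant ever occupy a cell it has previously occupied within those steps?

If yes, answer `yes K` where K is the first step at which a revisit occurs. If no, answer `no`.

Answer: yes 5

Derivation:
Step 1: on BLACK (2,4): turn L to S, flip to white, move to (3,4). |black|=2 — new cell
Step 2: on BLACK (3,4): turn L to E, flip to white, move to (3,5). |black|=1 — new cell
Step 3: on WHITE (3,5): turn R to S, flip to black, move to (4,5). |black|=2 — new cell
Step 4: on WHITE (4,5): turn R to W, flip to black, move to (4,4). |black|=3 — new cell
Step 5: on WHITE (4,4): turn R to N, flip to black, move to (3,4). |black|=4 — REVISIT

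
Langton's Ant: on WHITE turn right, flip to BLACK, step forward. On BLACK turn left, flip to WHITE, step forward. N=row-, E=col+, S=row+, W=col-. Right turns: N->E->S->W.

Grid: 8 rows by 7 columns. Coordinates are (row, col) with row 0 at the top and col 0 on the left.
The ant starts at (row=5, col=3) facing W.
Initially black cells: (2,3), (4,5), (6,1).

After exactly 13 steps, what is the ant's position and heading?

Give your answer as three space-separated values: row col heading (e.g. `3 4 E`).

Step 1: on WHITE (5,3): turn R to N, flip to black, move to (4,3). |black|=4
Step 2: on WHITE (4,3): turn R to E, flip to black, move to (4,4). |black|=5
Step 3: on WHITE (4,4): turn R to S, flip to black, move to (5,4). |black|=6
Step 4: on WHITE (5,4): turn R to W, flip to black, move to (5,3). |black|=7
Step 5: on BLACK (5,3): turn L to S, flip to white, move to (6,3). |black|=6
Step 6: on WHITE (6,3): turn R to W, flip to black, move to (6,2). |black|=7
Step 7: on WHITE (6,2): turn R to N, flip to black, move to (5,2). |black|=8
Step 8: on WHITE (5,2): turn R to E, flip to black, move to (5,3). |black|=9
Step 9: on WHITE (5,3): turn R to S, flip to black, move to (6,3). |black|=10
Step 10: on BLACK (6,3): turn L to E, flip to white, move to (6,4). |black|=9
Step 11: on WHITE (6,4): turn R to S, flip to black, move to (7,4). |black|=10
Step 12: on WHITE (7,4): turn R to W, flip to black, move to (7,3). |black|=11
Step 13: on WHITE (7,3): turn R to N, flip to black, move to (6,3). |black|=12

Answer: 6 3 N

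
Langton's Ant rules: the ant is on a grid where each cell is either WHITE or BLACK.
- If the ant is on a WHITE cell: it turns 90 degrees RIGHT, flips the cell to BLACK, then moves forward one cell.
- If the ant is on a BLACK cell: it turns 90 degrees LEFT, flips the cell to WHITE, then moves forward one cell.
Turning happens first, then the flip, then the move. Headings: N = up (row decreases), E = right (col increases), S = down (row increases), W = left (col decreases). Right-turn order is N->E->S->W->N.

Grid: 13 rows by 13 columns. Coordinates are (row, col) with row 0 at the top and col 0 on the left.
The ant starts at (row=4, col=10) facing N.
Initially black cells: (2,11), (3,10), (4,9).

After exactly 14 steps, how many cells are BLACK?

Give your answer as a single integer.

Answer: 7

Derivation:
Step 1: on WHITE (4,10): turn R to E, flip to black, move to (4,11). |black|=4
Step 2: on WHITE (4,11): turn R to S, flip to black, move to (5,11). |black|=5
Step 3: on WHITE (5,11): turn R to W, flip to black, move to (5,10). |black|=6
Step 4: on WHITE (5,10): turn R to N, flip to black, move to (4,10). |black|=7
Step 5: on BLACK (4,10): turn L to W, flip to white, move to (4,9). |black|=6
Step 6: on BLACK (4,9): turn L to S, flip to white, move to (5,9). |black|=5
Step 7: on WHITE (5,9): turn R to W, flip to black, move to (5,8). |black|=6
Step 8: on WHITE (5,8): turn R to N, flip to black, move to (4,8). |black|=7
Step 9: on WHITE (4,8): turn R to E, flip to black, move to (4,9). |black|=8
Step 10: on WHITE (4,9): turn R to S, flip to black, move to (5,9). |black|=9
Step 11: on BLACK (5,9): turn L to E, flip to white, move to (5,10). |black|=8
Step 12: on BLACK (5,10): turn L to N, flip to white, move to (4,10). |black|=7
Step 13: on WHITE (4,10): turn R to E, flip to black, move to (4,11). |black|=8
Step 14: on BLACK (4,11): turn L to N, flip to white, move to (3,11). |black|=7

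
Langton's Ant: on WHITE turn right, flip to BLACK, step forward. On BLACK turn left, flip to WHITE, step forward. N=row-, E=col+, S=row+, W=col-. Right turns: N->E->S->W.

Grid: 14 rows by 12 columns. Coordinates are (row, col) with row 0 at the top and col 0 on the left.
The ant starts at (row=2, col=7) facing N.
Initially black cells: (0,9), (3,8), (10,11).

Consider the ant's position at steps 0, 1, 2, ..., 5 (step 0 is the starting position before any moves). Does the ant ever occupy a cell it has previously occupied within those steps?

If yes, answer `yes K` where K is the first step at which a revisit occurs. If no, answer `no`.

Step 1: on WHITE (2,7): turn R to E, flip to black, move to (2,8). |black|=4 — new cell
Step 2: on WHITE (2,8): turn R to S, flip to black, move to (3,8). |black|=5 — new cell
Step 3: on BLACK (3,8): turn L to E, flip to white, move to (3,9). |black|=4 — new cell
Step 4: on WHITE (3,9): turn R to S, flip to black, move to (4,9). |black|=5 — new cell
Step 5: on WHITE (4,9): turn R to W, flip to black, move to (4,8). |black|=6 — new cell
No revisit within 5 steps.

Answer: no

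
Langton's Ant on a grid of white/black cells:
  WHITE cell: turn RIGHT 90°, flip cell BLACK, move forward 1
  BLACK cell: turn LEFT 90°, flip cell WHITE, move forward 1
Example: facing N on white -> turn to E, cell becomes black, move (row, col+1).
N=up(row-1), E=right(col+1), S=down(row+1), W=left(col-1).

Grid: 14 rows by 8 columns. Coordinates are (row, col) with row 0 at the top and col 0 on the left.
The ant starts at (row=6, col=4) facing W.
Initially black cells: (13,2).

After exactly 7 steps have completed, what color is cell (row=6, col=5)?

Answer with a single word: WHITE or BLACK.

Answer: BLACK

Derivation:
Step 1: on WHITE (6,4): turn R to N, flip to black, move to (5,4). |black|=2
Step 2: on WHITE (5,4): turn R to E, flip to black, move to (5,5). |black|=3
Step 3: on WHITE (5,5): turn R to S, flip to black, move to (6,5). |black|=4
Step 4: on WHITE (6,5): turn R to W, flip to black, move to (6,4). |black|=5
Step 5: on BLACK (6,4): turn L to S, flip to white, move to (7,4). |black|=4
Step 6: on WHITE (7,4): turn R to W, flip to black, move to (7,3). |black|=5
Step 7: on WHITE (7,3): turn R to N, flip to black, move to (6,3). |black|=6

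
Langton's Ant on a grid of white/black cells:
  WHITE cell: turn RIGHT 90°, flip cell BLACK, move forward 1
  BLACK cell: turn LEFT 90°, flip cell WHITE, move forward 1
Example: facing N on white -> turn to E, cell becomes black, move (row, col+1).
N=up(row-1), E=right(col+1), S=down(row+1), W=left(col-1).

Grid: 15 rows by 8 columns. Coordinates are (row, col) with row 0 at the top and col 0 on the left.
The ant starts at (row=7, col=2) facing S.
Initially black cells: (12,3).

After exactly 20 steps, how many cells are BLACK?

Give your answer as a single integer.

Answer: 7

Derivation:
Step 1: on WHITE (7,2): turn R to W, flip to black, move to (7,1). |black|=2
Step 2: on WHITE (7,1): turn R to N, flip to black, move to (6,1). |black|=3
Step 3: on WHITE (6,1): turn R to E, flip to black, move to (6,2). |black|=4
Step 4: on WHITE (6,2): turn R to S, flip to black, move to (7,2). |black|=5
Step 5: on BLACK (7,2): turn L to E, flip to white, move to (7,3). |black|=4
Step 6: on WHITE (7,3): turn R to S, flip to black, move to (8,3). |black|=5
Step 7: on WHITE (8,3): turn R to W, flip to black, move to (8,2). |black|=6
Step 8: on WHITE (8,2): turn R to N, flip to black, move to (7,2). |black|=7
Step 9: on WHITE (7,2): turn R to E, flip to black, move to (7,3). |black|=8
Step 10: on BLACK (7,3): turn L to N, flip to white, move to (6,3). |black|=7
Step 11: on WHITE (6,3): turn R to E, flip to black, move to (6,4). |black|=8
Step 12: on WHITE (6,4): turn R to S, flip to black, move to (7,4). |black|=9
Step 13: on WHITE (7,4): turn R to W, flip to black, move to (7,3). |black|=10
Step 14: on WHITE (7,3): turn R to N, flip to black, move to (6,3). |black|=11
Step 15: on BLACK (6,3): turn L to W, flip to white, move to (6,2). |black|=10
Step 16: on BLACK (6,2): turn L to S, flip to white, move to (7,2). |black|=9
Step 17: on BLACK (7,2): turn L to E, flip to white, move to (7,3). |black|=8
Step 18: on BLACK (7,3): turn L to N, flip to white, move to (6,3). |black|=7
Step 19: on WHITE (6,3): turn R to E, flip to black, move to (6,4). |black|=8
Step 20: on BLACK (6,4): turn L to N, flip to white, move to (5,4). |black|=7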